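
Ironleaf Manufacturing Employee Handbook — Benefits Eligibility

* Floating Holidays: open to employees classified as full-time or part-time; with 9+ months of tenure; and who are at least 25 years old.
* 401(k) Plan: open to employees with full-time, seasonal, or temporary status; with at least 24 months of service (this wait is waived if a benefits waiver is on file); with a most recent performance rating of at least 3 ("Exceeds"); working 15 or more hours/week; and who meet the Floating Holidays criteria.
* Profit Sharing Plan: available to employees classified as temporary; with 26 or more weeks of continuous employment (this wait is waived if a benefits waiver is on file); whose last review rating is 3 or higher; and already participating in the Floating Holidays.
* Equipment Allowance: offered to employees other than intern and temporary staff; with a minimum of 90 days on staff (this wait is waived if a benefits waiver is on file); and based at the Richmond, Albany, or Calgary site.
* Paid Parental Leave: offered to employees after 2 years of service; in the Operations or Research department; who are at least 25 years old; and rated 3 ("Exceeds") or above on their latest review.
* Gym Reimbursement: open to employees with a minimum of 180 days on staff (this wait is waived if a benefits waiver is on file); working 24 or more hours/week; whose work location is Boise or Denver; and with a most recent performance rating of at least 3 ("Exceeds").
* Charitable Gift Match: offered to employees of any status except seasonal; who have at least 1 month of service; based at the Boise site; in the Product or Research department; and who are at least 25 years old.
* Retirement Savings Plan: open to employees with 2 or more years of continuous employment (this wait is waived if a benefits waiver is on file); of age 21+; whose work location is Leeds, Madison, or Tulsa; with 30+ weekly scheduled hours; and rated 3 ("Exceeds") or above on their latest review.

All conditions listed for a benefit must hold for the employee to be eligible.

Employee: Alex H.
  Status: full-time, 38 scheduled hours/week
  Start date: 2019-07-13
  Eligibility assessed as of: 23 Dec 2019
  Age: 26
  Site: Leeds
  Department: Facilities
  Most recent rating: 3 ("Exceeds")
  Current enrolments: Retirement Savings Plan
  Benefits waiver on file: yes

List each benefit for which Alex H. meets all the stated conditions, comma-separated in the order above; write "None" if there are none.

Retirement Savings Plan

Service from 2019-07-13 to 23 Dec 2019: 163 days.
Floating Holidays — status full-time ✓; service 163 days < 9 months (≈270 days) ✗ → not eligible.
401(k) Plan — status full-time ✓; benefits waiver on file ✓; rating 3 ≥ 3 ✓; 38 hrs/wk ≥ 15 ✓; not eligible for Floating Holidays ✗ → not eligible.
Profit Sharing Plan — status full-time ✗ (requires temporary) → not eligible.
Equipment Allowance — status full-time ✓ (not excluded); benefits waiver on file ✓; site Leeds ✗ (not Richmond, Albany, or Calgary) → not eligible.
Paid Parental Leave — service 163 days < 2 years (≈730 days) ✗ → not eligible.
Gym Reimbursement — benefits waiver on file ✓; 38 hrs/wk ≥ 24 ✓; site Leeds ✗ (not Boise or Denver) → not eligible.
Charitable Gift Match — status full-time ✓ (not excluded); service 163 days ≥ 1 month (≈30 days) ✓; site Leeds ✗ (not Boise) → not eligible.
Retirement Savings Plan — benefits waiver on file ✓; age 26 ≥ 21 ✓; site Leeds ✓; 38 hrs/wk ≥ 30 ✓; rating 3 ≥ 3 ✓ → eligible.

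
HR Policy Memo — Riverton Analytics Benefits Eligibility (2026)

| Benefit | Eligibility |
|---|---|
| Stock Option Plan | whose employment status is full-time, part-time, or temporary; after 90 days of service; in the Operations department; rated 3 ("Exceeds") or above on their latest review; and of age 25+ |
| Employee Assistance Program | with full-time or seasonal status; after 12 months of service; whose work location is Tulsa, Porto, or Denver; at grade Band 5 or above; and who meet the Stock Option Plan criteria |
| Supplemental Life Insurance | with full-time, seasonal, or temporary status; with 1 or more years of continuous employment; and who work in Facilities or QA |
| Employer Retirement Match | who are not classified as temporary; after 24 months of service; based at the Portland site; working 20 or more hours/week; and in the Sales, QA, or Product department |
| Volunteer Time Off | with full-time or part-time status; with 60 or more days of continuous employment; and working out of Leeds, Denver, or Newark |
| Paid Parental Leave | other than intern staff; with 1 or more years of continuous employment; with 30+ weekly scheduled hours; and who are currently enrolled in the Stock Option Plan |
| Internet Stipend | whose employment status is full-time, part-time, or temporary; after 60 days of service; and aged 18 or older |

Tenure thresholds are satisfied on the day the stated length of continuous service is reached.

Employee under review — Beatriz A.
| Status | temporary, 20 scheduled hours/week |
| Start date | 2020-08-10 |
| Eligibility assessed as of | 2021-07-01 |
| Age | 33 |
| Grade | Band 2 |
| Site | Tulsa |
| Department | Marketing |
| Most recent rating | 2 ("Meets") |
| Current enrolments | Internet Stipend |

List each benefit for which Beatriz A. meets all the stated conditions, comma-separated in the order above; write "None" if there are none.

Internet Stipend

Service from 2020-08-10 to 2021-07-01: 325 days.
Stock Option Plan — status temporary ✓; service 325 days ≥ 90 days ✓; dept Marketing ✗ → not eligible.
Employee Assistance Program — status temporary ✗ (requires full-time or seasonal) → not eligible.
Supplemental Life Insurance — status temporary ✓; service 325 days < 1 year (≈365 days) ✗ → not eligible.
Employer Retirement Match — status temporary ✗ (excluded) → not eligible.
Volunteer Time Off — status temporary ✗ (requires full-time or part-time) → not eligible.
Paid Parental Leave — status temporary ✓ (not excluded); service 325 days < 1 year (≈365 days) ✗ → not eligible.
Internet Stipend — status temporary ✓; service 325 days ≥ 60 days ✓; age 33 ≥ 18 ✓ → eligible.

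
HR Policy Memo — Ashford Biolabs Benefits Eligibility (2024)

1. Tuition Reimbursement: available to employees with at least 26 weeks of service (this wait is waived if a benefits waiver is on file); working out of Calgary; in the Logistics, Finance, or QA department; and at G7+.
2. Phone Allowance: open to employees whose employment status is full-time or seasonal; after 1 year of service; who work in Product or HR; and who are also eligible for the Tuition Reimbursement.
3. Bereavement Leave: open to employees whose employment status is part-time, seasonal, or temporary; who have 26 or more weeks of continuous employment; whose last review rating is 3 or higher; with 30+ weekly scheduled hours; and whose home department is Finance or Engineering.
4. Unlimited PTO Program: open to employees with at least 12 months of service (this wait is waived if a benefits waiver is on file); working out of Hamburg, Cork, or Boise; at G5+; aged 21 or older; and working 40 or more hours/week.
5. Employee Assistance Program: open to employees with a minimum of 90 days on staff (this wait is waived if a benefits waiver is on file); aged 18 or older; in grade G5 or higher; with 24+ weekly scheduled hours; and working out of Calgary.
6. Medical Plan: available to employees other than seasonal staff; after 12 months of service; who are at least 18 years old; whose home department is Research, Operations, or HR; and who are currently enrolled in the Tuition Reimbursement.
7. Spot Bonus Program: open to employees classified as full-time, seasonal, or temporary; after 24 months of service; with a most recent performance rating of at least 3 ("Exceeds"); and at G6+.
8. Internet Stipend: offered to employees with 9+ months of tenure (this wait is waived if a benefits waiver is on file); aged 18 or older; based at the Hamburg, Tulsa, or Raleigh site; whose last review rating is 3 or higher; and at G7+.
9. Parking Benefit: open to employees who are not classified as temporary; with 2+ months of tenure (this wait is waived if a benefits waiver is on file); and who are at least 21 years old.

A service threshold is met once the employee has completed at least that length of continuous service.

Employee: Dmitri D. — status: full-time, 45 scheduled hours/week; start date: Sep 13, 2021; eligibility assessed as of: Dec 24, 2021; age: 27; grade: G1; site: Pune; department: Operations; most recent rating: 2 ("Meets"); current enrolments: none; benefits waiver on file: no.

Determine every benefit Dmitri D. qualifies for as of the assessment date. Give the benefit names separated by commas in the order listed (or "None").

Parking Benefit

Service from Sep 13, 2021 to Dec 24, 2021: 102 days.
Tuition Reimbursement — no waiver, service 102 days < 26 weeks (≈182 days) ✗ → not eligible.
Phone Allowance — status full-time ✓; service 102 days < 1 year (≈365 days) ✗ → not eligible.
Bereavement Leave — status full-time ✗ (requires part-time, seasonal, or temporary) → not eligible.
Unlimited PTO Program — no waiver, service 102 days < 12 months (≈360 days) ✗ → not eligible.
Employee Assistance Program — no waiver, service 102 days ≥ 90 days ✓; age 27 ≥ 18 ✓; grade G1 < G5 ✗ → not eligible.
Medical Plan — status full-time ✓ (not excluded); service 102 days < 12 months (≈360 days) ✗ → not eligible.
Spot Bonus Program — status full-time ✓; service 102 days < 24 months (≈720 days) ✗ → not eligible.
Internet Stipend — no waiver, service 102 days < 9 months (≈270 days) ✗ → not eligible.
Parking Benefit — status full-time ✓ (not excluded); no waiver, service 102 days ≥ 2 months (≈60 days) ✓; age 27 ≥ 21 ✓ → eligible.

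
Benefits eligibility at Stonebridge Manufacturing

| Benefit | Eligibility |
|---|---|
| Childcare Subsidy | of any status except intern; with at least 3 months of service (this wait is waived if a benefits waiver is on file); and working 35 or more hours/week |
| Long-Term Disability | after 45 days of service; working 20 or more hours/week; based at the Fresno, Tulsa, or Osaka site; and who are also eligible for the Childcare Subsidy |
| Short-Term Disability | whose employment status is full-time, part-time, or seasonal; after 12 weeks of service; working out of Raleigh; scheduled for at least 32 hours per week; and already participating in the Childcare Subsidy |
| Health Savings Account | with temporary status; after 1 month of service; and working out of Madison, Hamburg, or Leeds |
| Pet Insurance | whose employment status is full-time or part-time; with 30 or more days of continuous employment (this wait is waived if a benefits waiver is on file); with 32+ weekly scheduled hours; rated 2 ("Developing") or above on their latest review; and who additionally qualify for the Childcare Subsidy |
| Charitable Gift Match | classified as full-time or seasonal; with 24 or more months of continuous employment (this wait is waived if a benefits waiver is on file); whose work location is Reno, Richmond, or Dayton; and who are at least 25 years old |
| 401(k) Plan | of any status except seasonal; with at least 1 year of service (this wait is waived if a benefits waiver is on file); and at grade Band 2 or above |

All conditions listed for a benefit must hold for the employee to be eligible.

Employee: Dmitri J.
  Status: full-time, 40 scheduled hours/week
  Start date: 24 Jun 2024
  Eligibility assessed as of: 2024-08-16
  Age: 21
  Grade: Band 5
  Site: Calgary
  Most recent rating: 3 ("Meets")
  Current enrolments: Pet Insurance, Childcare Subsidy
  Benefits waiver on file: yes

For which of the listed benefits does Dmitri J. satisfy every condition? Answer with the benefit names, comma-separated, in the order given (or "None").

Childcare Subsidy, Pet Insurance, 401(k) Plan

Service from 24 Jun 2024 to 2024-08-16: 53 days.
Childcare Subsidy — status full-time ✓ (not excluded); benefits waiver on file ✓; 40 hrs/wk ≥ 35 ✓ → eligible.
Long-Term Disability — service 53 days ≥ 45 days ✓; 40 hrs/wk ≥ 20 ✓; site Calgary ✗ (not Fresno, Tulsa, or Osaka) → not eligible.
Short-Term Disability — status full-time ✓; service 53 days < 12 weeks (≈84 days) ✗ → not eligible.
Health Savings Account — status full-time ✗ (requires temporary) → not eligible.
Pet Insurance — status full-time ✓; benefits waiver on file ✓; 40 hrs/wk ≥ 32 ✓; rating 3 ≥ 2 ✓; eligible for Childcare Subsidy ✓ → eligible.
Charitable Gift Match — status full-time ✓; benefits waiver on file ✓; site Calgary ✗ (not Reno, Richmond, or Dayton) → not eligible.
401(k) Plan — status full-time ✓ (not excluded); benefits waiver on file ✓; grade Band 5 ≥ Band 2 ✓ → eligible.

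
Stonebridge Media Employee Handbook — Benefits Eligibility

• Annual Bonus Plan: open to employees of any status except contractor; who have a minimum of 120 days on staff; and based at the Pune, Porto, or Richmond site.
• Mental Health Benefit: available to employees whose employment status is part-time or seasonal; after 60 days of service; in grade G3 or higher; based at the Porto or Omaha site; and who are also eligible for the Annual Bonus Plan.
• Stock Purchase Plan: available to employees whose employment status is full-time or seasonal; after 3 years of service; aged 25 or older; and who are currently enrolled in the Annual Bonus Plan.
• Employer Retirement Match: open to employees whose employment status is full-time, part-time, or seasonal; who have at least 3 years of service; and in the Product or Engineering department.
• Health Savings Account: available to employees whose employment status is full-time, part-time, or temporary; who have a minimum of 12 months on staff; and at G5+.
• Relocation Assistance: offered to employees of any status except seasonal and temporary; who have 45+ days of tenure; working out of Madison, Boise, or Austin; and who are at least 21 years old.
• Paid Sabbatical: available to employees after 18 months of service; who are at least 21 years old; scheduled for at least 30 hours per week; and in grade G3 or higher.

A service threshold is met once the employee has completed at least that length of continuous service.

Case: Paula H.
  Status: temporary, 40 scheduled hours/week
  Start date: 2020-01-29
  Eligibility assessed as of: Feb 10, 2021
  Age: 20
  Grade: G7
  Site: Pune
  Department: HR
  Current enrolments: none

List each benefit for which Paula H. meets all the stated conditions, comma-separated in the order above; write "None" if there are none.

Service from 2020-01-29 to Feb 10, 2021: 378 days.
Annual Bonus Plan — status temporary ✓ (not excluded); service 378 days ≥ 120 days ✓; site Pune ✓ → eligible.
Mental Health Benefit — status temporary ✗ (requires part-time or seasonal) → not eligible.
Stock Purchase Plan — status temporary ✗ (requires full-time or seasonal) → not eligible.
Employer Retirement Match — status temporary ✗ (requires full-time, part-time, or seasonal) → not eligible.
Health Savings Account — status temporary ✓; service 378 days ≥ 12 months (≈360 days) ✓; grade G7 ≥ G5 ✓ → eligible.
Relocation Assistance — status temporary ✗ (excluded) → not eligible.
Paid Sabbatical — service 378 days < 18 months (≈540 days) ✗ → not eligible.

Annual Bonus Plan, Health Savings Account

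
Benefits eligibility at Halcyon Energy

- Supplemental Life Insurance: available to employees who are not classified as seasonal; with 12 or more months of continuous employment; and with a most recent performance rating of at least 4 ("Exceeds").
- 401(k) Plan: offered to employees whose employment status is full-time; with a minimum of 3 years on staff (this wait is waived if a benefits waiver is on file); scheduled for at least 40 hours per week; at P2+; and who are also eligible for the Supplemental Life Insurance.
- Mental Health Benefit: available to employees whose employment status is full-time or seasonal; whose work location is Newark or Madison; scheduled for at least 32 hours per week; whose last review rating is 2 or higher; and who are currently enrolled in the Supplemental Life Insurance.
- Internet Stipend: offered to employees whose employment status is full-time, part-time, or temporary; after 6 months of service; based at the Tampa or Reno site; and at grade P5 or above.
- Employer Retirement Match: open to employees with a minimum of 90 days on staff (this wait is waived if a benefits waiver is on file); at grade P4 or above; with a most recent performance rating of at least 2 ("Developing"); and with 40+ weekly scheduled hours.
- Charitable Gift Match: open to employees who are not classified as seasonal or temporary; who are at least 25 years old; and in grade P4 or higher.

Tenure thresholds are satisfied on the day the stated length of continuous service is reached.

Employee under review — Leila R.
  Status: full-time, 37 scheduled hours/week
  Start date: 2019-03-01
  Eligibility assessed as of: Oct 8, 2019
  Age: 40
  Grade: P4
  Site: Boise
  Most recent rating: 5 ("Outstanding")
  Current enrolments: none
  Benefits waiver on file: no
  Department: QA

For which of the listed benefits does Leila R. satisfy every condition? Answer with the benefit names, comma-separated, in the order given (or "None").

Charitable Gift Match

Service from 2019-03-01 to Oct 8, 2019: 221 days.
Supplemental Life Insurance — status full-time ✓ (not excluded); service 221 days < 12 months (≈360 days) ✗ → not eligible.
401(k) Plan — status full-time ✓; no waiver, service 221 days < 3 years (≈1095 days) ✗ → not eligible.
Mental Health Benefit — status full-time ✓; site Boise ✗ (not Newark or Madison) → not eligible.
Internet Stipend — status full-time ✓; service 221 days ≥ 6 months (≈180 days) ✓; site Boise ✗ (not Tampa or Reno) → not eligible.
Employer Retirement Match — no waiver, service 221 days ≥ 90 days ✓; grade P4 ≥ P4 ✓; rating 5 ≥ 2 ✓; 37 hrs/wk < 40 ✗ → not eligible.
Charitable Gift Match — status full-time ✓ (not excluded); age 40 ≥ 25 ✓; grade P4 ≥ P4 ✓ → eligible.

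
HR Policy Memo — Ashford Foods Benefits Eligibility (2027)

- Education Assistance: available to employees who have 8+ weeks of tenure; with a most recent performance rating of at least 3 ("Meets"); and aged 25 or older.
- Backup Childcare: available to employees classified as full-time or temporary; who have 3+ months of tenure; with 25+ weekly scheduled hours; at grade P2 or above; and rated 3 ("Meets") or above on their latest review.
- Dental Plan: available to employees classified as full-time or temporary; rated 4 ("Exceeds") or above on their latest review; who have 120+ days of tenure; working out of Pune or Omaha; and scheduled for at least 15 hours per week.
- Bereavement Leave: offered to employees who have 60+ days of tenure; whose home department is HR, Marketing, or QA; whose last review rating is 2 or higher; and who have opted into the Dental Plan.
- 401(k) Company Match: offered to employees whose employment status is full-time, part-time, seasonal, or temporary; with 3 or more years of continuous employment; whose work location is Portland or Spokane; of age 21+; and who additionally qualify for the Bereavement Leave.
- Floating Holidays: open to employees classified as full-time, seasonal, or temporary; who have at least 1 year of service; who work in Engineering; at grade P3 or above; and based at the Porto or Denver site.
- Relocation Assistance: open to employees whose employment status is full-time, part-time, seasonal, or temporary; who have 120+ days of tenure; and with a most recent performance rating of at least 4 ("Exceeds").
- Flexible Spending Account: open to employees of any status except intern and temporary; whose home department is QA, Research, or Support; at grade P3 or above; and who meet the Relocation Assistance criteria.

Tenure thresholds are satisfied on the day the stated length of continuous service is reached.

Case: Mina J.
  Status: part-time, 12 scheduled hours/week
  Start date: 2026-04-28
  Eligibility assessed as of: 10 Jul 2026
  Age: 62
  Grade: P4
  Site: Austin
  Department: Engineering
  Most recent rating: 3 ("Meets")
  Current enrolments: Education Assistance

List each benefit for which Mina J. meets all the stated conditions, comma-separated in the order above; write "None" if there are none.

Education Assistance

Service from 2026-04-28 to 10 Jul 2026: 73 days.
Education Assistance — service 73 days ≥ 8 weeks (≈56 days) ✓; rating 3 ≥ 3 ✓; age 62 ≥ 25 ✓ → eligible.
Backup Childcare — status part-time ✗ (requires full-time or temporary) → not eligible.
Dental Plan — status part-time ✗ (requires full-time or temporary) → not eligible.
Bereavement Leave — service 73 days ≥ 60 days ✓; dept Engineering ✗ → not eligible.
401(k) Company Match — status part-time ✓; service 73 days < 3 years (≈1095 days) ✗ → not eligible.
Floating Holidays — status part-time ✗ (requires full-time, seasonal, or temporary) → not eligible.
Relocation Assistance — status part-time ✓; service 73 days < 120 days ✗ → not eligible.
Flexible Spending Account — status part-time ✓ (not excluded); dept Engineering ✗ → not eligible.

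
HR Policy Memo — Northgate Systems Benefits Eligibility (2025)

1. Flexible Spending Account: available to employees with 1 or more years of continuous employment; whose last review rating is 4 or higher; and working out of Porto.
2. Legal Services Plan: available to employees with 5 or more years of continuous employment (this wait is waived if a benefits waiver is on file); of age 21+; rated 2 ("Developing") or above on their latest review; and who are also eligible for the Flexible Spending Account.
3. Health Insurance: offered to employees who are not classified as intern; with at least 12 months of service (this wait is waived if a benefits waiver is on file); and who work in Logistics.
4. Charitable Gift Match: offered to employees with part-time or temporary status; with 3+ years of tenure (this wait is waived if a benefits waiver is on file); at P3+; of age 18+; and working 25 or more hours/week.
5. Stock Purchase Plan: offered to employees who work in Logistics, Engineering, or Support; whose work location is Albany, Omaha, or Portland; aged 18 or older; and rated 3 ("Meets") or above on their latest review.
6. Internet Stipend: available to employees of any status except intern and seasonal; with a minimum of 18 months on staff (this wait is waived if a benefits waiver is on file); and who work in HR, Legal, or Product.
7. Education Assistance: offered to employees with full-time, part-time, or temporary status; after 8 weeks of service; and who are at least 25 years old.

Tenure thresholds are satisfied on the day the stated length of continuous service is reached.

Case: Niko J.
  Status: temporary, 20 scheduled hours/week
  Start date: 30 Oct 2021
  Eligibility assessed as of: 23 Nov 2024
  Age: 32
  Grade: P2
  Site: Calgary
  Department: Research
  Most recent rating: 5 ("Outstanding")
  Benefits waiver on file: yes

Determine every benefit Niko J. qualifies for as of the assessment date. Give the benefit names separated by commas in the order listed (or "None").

Service from 30 Oct 2021 to 23 Nov 2024: 1120 days.
Flexible Spending Account — service 1120 days ≥ 1 year (≈365 days) ✓; rating 5 ≥ 4 ✓; site Calgary ✗ (not Porto) → not eligible.
Legal Services Plan — benefits waiver on file ✓; age 32 ≥ 21 ✓; rating 5 ≥ 2 ✓; not eligible for Flexible Spending Account ✗ → not eligible.
Health Insurance — status temporary ✓ (not excluded); benefits waiver on file ✓; dept Research ✗ → not eligible.
Charitable Gift Match — status temporary ✓; benefits waiver on file ✓; grade P2 < P3 ✗ → not eligible.
Stock Purchase Plan — dept Research ✗ → not eligible.
Internet Stipend — status temporary ✓ (not excluded); benefits waiver on file ✓; dept Research ✗ → not eligible.
Education Assistance — status temporary ✓; service 1120 days ≥ 8 weeks (≈56 days) ✓; age 32 ≥ 25 ✓ → eligible.

Education Assistance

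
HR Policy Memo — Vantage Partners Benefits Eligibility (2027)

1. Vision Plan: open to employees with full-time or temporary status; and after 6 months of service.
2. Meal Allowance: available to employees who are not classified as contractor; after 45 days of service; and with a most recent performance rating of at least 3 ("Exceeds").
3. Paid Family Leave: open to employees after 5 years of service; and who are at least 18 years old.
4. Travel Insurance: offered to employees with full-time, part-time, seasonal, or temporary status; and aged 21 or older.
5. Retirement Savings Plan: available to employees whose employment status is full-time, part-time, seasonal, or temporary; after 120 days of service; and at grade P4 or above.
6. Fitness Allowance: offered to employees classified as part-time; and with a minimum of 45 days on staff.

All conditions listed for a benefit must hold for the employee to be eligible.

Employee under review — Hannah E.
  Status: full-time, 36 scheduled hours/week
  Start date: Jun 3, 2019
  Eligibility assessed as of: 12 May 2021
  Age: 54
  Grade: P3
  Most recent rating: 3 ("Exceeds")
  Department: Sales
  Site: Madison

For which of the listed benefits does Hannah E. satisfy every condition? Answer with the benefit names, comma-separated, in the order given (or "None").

Service from Jun 3, 2019 to 12 May 2021: 709 days.
Vision Plan — status full-time ✓; service 709 days ≥ 6 months (≈180 days) ✓ → eligible.
Meal Allowance — status full-time ✓ (not excluded); service 709 days ≥ 45 days ✓; rating 3 ≥ 3 ✓ → eligible.
Paid Family Leave — service 709 days < 5 years (≈1825 days) ✗ → not eligible.
Travel Insurance — status full-time ✓; age 54 ≥ 21 ✓ → eligible.
Retirement Savings Plan — status full-time ✓; service 709 days ≥ 120 days ✓; grade P3 < P4 ✗ → not eligible.
Fitness Allowance — status full-time ✗ (requires part-time) → not eligible.

Vision Plan, Meal Allowance, Travel Insurance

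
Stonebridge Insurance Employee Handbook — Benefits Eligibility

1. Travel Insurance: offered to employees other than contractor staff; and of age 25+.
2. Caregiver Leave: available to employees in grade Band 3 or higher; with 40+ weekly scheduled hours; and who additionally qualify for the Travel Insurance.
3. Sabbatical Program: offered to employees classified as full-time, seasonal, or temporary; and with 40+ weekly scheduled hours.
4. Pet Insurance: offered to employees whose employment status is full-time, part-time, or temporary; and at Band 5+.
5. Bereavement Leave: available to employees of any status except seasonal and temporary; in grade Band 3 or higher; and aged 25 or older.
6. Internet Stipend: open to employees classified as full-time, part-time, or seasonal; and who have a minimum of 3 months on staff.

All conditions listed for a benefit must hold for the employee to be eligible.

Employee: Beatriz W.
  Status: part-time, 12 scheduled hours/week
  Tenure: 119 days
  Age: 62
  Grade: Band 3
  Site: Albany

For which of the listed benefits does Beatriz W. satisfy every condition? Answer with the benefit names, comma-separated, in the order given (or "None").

Travel Insurance — status part-time ✓ (not excluded); age 62 ≥ 25 ✓ → eligible.
Caregiver Leave — grade Band 3 ≥ Band 3 ✓; 12 hrs/wk < 40 ✗ → not eligible.
Sabbatical Program — status part-time ✗ (requires full-time, seasonal, or temporary) → not eligible.
Pet Insurance — status part-time ✓; grade Band 3 < Band 5 ✗ → not eligible.
Bereavement Leave — status part-time ✓ (not excluded); grade Band 3 ≥ Band 3 ✓; age 62 ≥ 25 ✓ → eligible.
Internet Stipend — status part-time ✓; service 119 days ≥ 3 months (≈90 days) ✓ → eligible.

Travel Insurance, Bereavement Leave, Internet Stipend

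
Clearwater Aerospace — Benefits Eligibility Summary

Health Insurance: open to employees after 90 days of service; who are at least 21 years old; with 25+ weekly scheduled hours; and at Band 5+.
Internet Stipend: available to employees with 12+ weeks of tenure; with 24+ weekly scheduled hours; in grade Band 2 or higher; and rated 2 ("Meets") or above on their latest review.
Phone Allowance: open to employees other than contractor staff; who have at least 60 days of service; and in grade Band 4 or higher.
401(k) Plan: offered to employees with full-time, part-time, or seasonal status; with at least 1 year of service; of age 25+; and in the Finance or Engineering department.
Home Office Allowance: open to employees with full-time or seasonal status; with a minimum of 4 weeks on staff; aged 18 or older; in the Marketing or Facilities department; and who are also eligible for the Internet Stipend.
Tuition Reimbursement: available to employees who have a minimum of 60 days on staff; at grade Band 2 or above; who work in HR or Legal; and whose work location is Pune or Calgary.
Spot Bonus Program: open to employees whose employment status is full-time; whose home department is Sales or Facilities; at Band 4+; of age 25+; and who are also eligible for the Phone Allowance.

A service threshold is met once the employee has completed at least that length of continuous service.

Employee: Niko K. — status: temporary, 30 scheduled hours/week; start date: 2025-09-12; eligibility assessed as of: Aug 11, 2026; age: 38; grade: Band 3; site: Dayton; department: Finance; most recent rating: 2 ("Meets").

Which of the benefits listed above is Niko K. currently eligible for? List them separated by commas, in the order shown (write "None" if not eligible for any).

Service from 2025-09-12 to Aug 11, 2026: 333 days.
Health Insurance — service 333 days ≥ 90 days ✓; age 38 ≥ 21 ✓; 30 hrs/wk ≥ 25 ✓; grade Band 3 < Band 5 ✗ → not eligible.
Internet Stipend — service 333 days ≥ 12 weeks (≈84 days) ✓; 30 hrs/wk ≥ 24 ✓; grade Band 3 ≥ Band 2 ✓; rating 2 ≥ 2 ✓ → eligible.
Phone Allowance — status temporary ✓ (not excluded); service 333 days ≥ 60 days ✓; grade Band 3 < Band 4 ✗ → not eligible.
401(k) Plan — status temporary ✗ (requires full-time, part-time, or seasonal) → not eligible.
Home Office Allowance — status temporary ✗ (requires full-time or seasonal) → not eligible.
Tuition Reimbursement — service 333 days ≥ 60 days ✓; grade Band 3 ≥ Band 2 ✓; dept Finance ✗ → not eligible.
Spot Bonus Program — status temporary ✗ (requires full-time) → not eligible.

Internet Stipend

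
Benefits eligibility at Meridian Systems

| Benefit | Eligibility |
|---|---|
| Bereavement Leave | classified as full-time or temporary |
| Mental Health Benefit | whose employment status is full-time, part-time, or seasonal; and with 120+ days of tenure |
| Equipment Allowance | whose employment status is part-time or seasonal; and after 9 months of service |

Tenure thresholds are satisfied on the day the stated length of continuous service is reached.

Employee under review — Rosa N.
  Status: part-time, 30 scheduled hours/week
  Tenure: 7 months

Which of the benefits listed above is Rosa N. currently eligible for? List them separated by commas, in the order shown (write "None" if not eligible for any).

Bereavement Leave — status part-time ✗ (requires full-time or temporary) → not eligible.
Mental Health Benefit — status part-time ✓; service 7 months ≥ 120 days ✓ → eligible.
Equipment Allowance — status part-time ✓; service 7 months < 9 months ✗ → not eligible.

Mental Health Benefit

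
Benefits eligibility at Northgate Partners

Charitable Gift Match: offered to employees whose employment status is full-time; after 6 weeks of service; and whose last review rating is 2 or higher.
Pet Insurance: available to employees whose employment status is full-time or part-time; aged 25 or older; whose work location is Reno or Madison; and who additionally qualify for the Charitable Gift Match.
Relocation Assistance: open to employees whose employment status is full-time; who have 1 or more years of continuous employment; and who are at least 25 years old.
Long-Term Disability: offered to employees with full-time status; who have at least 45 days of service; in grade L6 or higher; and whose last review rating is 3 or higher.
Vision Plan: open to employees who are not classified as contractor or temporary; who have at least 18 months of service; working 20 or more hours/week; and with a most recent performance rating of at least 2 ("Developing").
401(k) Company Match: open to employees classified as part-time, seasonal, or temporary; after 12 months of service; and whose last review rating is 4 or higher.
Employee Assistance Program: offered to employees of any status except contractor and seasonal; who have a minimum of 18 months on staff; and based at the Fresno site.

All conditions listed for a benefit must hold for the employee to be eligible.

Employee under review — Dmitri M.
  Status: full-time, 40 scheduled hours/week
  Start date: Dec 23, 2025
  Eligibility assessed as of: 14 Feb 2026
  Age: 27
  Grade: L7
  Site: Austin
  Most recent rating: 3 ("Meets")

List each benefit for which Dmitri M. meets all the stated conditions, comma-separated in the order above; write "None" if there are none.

Service from Dec 23, 2025 to 14 Feb 2026: 53 days.
Charitable Gift Match — status full-time ✓; service 53 days ≥ 6 weeks (≈42 days) ✓; rating 3 ≥ 2 ✓ → eligible.
Pet Insurance — status full-time ✓; age 27 ≥ 25 ✓; site Austin ✗ (not Reno or Madison) → not eligible.
Relocation Assistance — status full-time ✓; service 53 days < 1 year (≈365 days) ✗ → not eligible.
Long-Term Disability — status full-time ✓; service 53 days ≥ 45 days ✓; grade L7 ≥ L6 ✓; rating 3 ≥ 3 ✓ → eligible.
Vision Plan — status full-time ✓ (not excluded); service 53 days < 18 months (≈540 days) ✗ → not eligible.
401(k) Company Match — status full-time ✗ (requires part-time, seasonal, or temporary) → not eligible.
Employee Assistance Program — status full-time ✓ (not excluded); service 53 days < 18 months (≈540 days) ✗ → not eligible.

Charitable Gift Match, Long-Term Disability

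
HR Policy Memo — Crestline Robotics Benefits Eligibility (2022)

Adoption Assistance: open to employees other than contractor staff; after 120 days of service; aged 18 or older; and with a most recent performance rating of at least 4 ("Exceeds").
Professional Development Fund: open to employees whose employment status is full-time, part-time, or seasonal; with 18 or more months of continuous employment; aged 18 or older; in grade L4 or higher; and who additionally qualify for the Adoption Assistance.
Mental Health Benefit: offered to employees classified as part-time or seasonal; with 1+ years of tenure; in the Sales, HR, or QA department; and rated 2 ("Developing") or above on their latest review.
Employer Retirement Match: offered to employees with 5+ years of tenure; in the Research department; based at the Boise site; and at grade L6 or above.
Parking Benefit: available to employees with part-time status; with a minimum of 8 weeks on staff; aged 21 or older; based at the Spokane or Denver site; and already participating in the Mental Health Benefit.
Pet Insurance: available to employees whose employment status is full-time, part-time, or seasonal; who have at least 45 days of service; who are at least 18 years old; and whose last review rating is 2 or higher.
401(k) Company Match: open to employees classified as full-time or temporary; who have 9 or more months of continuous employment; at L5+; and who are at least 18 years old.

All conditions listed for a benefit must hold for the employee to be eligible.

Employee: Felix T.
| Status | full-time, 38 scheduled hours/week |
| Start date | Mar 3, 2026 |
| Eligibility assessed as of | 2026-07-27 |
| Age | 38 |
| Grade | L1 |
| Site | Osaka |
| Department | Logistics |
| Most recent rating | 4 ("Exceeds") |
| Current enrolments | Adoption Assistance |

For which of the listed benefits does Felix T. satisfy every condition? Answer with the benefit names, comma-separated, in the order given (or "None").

Service from Mar 3, 2026 to 2026-07-27: 146 days.
Adoption Assistance — status full-time ✓ (not excluded); service 146 days ≥ 120 days ✓; age 38 ≥ 18 ✓; rating 4 ≥ 4 ✓ → eligible.
Professional Development Fund — status full-time ✓; service 146 days < 18 months (≈540 days) ✗ → not eligible.
Mental Health Benefit — status full-time ✗ (requires part-time or seasonal) → not eligible.
Employer Retirement Match — service 146 days < 5 years (≈1825 days) ✗ → not eligible.
Parking Benefit — status full-time ✗ (requires part-time) → not eligible.
Pet Insurance — status full-time ✓; service 146 days ≥ 45 days ✓; age 38 ≥ 18 ✓; rating 4 ≥ 2 ✓ → eligible.
401(k) Company Match — status full-time ✓; service 146 days < 9 months (≈270 days) ✗ → not eligible.

Adoption Assistance, Pet Insurance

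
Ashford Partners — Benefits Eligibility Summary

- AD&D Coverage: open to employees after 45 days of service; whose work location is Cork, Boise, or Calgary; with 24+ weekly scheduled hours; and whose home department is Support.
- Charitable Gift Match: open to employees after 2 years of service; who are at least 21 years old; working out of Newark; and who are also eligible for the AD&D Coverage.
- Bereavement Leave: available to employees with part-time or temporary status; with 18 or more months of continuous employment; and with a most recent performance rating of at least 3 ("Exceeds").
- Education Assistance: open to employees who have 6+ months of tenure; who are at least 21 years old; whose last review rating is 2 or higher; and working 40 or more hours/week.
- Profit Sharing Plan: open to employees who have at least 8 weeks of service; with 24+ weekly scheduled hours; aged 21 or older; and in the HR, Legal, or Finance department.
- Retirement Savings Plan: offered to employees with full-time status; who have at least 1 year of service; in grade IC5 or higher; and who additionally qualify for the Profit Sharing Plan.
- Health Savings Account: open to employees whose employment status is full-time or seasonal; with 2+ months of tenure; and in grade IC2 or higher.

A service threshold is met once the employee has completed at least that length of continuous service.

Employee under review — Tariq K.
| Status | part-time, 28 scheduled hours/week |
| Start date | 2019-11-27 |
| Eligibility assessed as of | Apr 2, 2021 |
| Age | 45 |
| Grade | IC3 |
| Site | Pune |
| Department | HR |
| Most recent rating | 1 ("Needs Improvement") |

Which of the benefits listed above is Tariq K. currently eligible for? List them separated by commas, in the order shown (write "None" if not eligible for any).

Profit Sharing Plan

Service from 2019-11-27 to Apr 2, 2021: 492 days.
AD&D Coverage — service 492 days ≥ 45 days ✓; site Pune ✗ (not Cork, Boise, or Calgary) → not eligible.
Charitable Gift Match — service 492 days < 2 years (≈730 days) ✗ → not eligible.
Bereavement Leave — status part-time ✓; service 492 days < 18 months (≈540 days) ✗ → not eligible.
Education Assistance — service 492 days ≥ 6 months (≈180 days) ✓; age 45 ≥ 21 ✓; rating 1 < 2 ✗ → not eligible.
Profit Sharing Plan — service 492 days ≥ 8 weeks (≈56 days) ✓; 28 hrs/wk ≥ 24 ✓; age 45 ≥ 21 ✓; dept HR ✓ → eligible.
Retirement Savings Plan — status part-time ✗ (requires full-time) → not eligible.
Health Savings Account — status part-time ✗ (requires full-time or seasonal) → not eligible.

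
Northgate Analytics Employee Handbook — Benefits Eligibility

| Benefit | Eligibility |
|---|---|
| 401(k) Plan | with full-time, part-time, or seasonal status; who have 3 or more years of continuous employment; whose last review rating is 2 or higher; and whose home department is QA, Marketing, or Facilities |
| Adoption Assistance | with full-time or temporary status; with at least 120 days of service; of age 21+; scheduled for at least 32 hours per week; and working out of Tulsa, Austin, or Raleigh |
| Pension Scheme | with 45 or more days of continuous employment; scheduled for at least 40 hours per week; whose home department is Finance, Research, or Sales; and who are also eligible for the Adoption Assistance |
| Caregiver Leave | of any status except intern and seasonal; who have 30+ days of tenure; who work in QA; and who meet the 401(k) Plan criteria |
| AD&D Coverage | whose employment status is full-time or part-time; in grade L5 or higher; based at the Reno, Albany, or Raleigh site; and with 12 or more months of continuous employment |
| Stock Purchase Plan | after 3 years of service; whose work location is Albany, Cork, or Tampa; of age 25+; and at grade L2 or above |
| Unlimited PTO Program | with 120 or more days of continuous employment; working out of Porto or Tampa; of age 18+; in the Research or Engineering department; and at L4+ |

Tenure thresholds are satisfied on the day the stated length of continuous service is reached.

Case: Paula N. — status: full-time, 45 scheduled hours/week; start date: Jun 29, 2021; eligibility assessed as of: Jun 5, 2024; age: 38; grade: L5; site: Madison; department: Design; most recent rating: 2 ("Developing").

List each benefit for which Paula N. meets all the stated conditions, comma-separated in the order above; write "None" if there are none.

None

Service from Jun 29, 2021 to Jun 5, 2024: 1072 days.
401(k) Plan — status full-time ✓; service 1072 days < 3 years (≈1095 days) ✗ → not eligible.
Adoption Assistance — status full-time ✓; service 1072 days ≥ 120 days ✓; age 38 ≥ 21 ✓; 45 hrs/wk ≥ 32 ✓; site Madison ✗ (not Tulsa, Austin, or Raleigh) → not eligible.
Pension Scheme — service 1072 days ≥ 45 days ✓; 45 hrs/wk ≥ 40 ✓; dept Design ✗ → not eligible.
Caregiver Leave — status full-time ✓ (not excluded); service 1072 days ≥ 30 days ✓; dept Design ✗ → not eligible.
AD&D Coverage — status full-time ✓; grade L5 ≥ L5 ✓; site Madison ✗ (not Reno, Albany, or Raleigh) → not eligible.
Stock Purchase Plan — service 1072 days < 3 years (≈1095 days) ✗ → not eligible.
Unlimited PTO Program — service 1072 days ≥ 120 days ✓; site Madison ✗ (not Porto or Tampa) → not eligible.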